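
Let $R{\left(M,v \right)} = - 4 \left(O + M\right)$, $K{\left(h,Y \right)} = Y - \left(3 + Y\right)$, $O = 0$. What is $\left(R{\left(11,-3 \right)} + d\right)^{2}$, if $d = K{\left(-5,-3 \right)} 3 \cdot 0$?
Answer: $1936$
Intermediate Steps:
$K{\left(h,Y \right)} = -3$
$R{\left(M,v \right)} = - 4 M$ ($R{\left(M,v \right)} = - 4 \left(0 + M\right) = - 4 M$)
$d = 0$ ($d = \left(-3\right) 3 \cdot 0 = \left(-9\right) 0 = 0$)
$\left(R{\left(11,-3 \right)} + d\right)^{2} = \left(\left(-4\right) 11 + 0\right)^{2} = \left(-44 + 0\right)^{2} = \left(-44\right)^{2} = 1936$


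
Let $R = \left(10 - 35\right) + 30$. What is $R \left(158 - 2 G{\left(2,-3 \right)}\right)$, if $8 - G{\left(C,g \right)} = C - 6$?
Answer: $670$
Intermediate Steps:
$G{\left(C,g \right)} = 14 - C$ ($G{\left(C,g \right)} = 8 - \left(C - 6\right) = 8 - \left(-6 + C\right) = 14 - C$)
$R = 5$ ($R = -25 + 30 = 5$)
$R \left(158 - 2 G{\left(2,-3 \right)}\right) = 5 \left(158 - 2 \left(14 - 2\right)\right) = 5 \left(158 - 24\right) = 5 \cdot 134 = 670$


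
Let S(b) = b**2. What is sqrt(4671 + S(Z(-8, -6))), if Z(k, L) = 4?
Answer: sqrt(4687) ≈ 68.462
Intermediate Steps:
sqrt(4671 + S(Z(-8, -6))) = sqrt(4671 + 4**2) = sqrt(4671 + 16) = sqrt(4687)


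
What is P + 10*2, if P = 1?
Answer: 21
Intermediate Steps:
P + 10*2 = 1 + 10*2 = 1 + 20 = 21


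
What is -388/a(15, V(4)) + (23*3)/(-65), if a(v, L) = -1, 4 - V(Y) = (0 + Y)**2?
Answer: 25151/65 ≈ 386.94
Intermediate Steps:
V(Y) = 4 - Y**2 (V(Y) = 4 - (0 + Y)**2 = 4 - Y**2)
-388/a(15, V(4)) + (23*3)/(-65) = -388/(-1) + (23*3)/(-65) = -388*(-1) + 69*(-1/65) = 388 - 69/65 = 25151/65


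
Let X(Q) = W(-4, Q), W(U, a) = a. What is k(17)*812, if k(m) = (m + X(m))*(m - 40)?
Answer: -634984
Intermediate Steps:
X(Q) = Q
k(m) = 2*m*(-40 + m) (k(m) = (m + m)*(m - 40) = (2*m)*(-40 + m) = 2*m*(-40 + m))
k(17)*812 = (2*17*(-40 + 17))*812 = (2*17*(-23))*812 = -782*812 = -634984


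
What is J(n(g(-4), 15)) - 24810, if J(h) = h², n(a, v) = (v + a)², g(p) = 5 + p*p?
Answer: 1654806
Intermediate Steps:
g(p) = 5 + p²
n(a, v) = (a + v)²
J(n(g(-4), 15)) - 24810 = (((5 + (-4)²) + 15)²)² - 24810 = (((5 + 16) + 15)²)² - 24810 = ((21 + 15)²)² - 24810 = (36²)² - 24810 = 1296² - 24810 = 1679616 - 24810 = 1654806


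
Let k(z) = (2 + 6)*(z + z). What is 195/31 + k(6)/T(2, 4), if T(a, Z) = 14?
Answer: 2853/217 ≈ 13.147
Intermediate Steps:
k(z) = 16*z (k(z) = 8*(2*z) = 16*z)
195/31 + k(6)/T(2, 4) = 195/31 + (16*6)/14 = 195*(1/31) + 96*(1/14) = 195/31 + 48/7 = 2853/217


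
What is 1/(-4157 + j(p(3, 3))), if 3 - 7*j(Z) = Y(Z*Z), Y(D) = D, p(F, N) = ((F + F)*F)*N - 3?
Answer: -7/31697 ≈ -0.00022084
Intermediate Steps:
p(F, N) = -3 + 2*N*F² (p(F, N) = ((2*F)*F)*N - 3 = (2*F²)*N - 3 = 2*N*F² - 3 = -3 + 2*N*F²)
j(Z) = 3/7 - Z²/7 (j(Z) = 3/7 - Z*Z/7 = 3/7 - Z²/7)
1/(-4157 + j(p(3, 3))) = 1/(-4157 + (3/7 - (-3 + 2*3*3²)²/7)) = 1/(-4157 + (3/7 - (-3 + 2*3*9)²/7)) = 1/(-4157 + (3/7 - (-3 + 54)²/7)) = 1/(-4157 + (3/7 - ⅐*51²)) = 1/(-4157 + (3/7 - ⅐*2601)) = 1/(-4157 + (3/7 - 2601/7)) = 1/(-4157 - 2598/7) = 1/(-31697/7) = -7/31697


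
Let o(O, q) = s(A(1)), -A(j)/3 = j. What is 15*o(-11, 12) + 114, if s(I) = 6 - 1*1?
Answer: 189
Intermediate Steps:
A(j) = -3*j
s(I) = 5 (s(I) = 6 - 1 = 5)
o(O, q) = 5
15*o(-11, 12) + 114 = 15*5 + 114 = 75 + 114 = 189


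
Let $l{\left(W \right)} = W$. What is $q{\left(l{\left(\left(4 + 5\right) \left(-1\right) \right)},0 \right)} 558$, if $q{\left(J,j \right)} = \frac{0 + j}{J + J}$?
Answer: $0$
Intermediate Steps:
$q{\left(J,j \right)} = \frac{j}{2 J}$
$q{\left(l{\left(\left(4 + 5\right) \left(-1\right) \right)},0 \right)} 558 = \frac{1}{2} \cdot 0 \frac{1}{\left(4 + 5\right) \left(-1\right)} 558 = \frac{1}{2} \cdot 0 \frac{1}{9 \left(-1\right)} 558 = \frac{1}{2} \cdot 0 \frac{1}{-9} \cdot 558 = \frac{1}{2} \cdot 0 \left(- \frac{1}{9}\right) 558 = 0 \cdot 558 = 0$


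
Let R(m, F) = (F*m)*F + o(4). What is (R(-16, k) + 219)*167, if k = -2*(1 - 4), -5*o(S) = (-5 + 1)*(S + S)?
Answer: -292751/5 ≈ -58550.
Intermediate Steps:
o(S) = 8*S/5 (o(S) = -(-5 + 1)*(S + S)/5 = -(-4)*2*S/5 = -(-8)*S/5 = 8*S/5)
k = 6 (k = -2*(-3) = 6)
R(m, F) = 32/5 + m*F² (R(m, F) = (F*m)*F + (8/5)*4 = m*F² + 32/5 = 32/5 + m*F²)
(R(-16, k) + 219)*167 = ((32/5 - 16*6²) + 219)*167 = ((32/5 - 16*36) + 219)*167 = ((32/5 - 576) + 219)*167 = (-2848/5 + 219)*167 = -1753/5*167 = -292751/5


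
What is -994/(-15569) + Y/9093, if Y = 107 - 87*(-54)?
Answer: 83847487/141568917 ≈ 0.59227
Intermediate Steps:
Y = 4805 (Y = 107 + 4698 = 4805)
-994/(-15569) + Y/9093 = -994/(-15569) + 4805/9093 = -994*(-1/15569) + 4805*(1/9093) = 994/15569 + 4805/9093 = 83847487/141568917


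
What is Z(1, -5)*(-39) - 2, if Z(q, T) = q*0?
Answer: -2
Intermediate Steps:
Z(q, T) = 0
Z(1, -5)*(-39) - 2 = 0*(-39) - 2 = 0 - 2 = -2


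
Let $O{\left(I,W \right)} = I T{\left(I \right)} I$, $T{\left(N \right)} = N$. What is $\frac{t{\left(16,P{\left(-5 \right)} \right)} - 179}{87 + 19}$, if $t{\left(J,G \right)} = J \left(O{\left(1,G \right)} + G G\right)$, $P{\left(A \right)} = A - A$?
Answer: $- \frac{163}{106} \approx -1.5377$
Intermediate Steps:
$O{\left(I,W \right)} = I^{3}$ ($O{\left(I,W \right)} = I I I = I^{2} I = I^{3}$)
$P{\left(A \right)} = 0$
$t{\left(J,G \right)} = J \left(1 + G^{2}\right)$ ($t{\left(J,G \right)} = J \left(1^{3} + G G\right) = J \left(1 + G^{2}\right)$)
$\frac{t{\left(16,P{\left(-5 \right)} \right)} - 179}{87 + 19} = \frac{16 \left(1 + 0^{2}\right) - 179}{87 + 19} = \frac{16 \left(1 + 0\right) - 179}{106} = \left(16 \cdot 1 - 179\right) \frac{1}{106} = \left(16 - 179\right) \frac{1}{106} = \left(-163\right) \frac{1}{106} = - \frac{163}{106}$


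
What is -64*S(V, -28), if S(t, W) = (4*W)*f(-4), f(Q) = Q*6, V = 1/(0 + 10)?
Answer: -172032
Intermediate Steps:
V = 1/10 ≈ 0.10000
f(Q) = 6*Q
S(t, W) = -96*W (S(t, W) = (4*W)*(6*(-4)) = (4*W)*(-24) = -96*W)
-64*S(V, -28) = -(-6144)*(-28) = -64*2688 = -172032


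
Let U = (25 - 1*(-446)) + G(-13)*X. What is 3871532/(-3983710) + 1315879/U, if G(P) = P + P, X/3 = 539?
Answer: -2701511893931/82803404205 ≈ -32.626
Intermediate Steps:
X = 1617 (X = 3*539 = 1617)
G(P) = 2*P
U = -41571 (U = (25 - 1*(-446)) + (2*(-13))*1617 = (25 + 446) - 26*1617 = 471 - 42042 = -41571)
3871532/(-3983710) + 1315879/U = 3871532/(-3983710) + 1315879/(-41571) = 3871532*(-1/3983710) + 1315879*(-1/41571) = -1935766/1991855 - 1315879/41571 = -2701511893931/82803404205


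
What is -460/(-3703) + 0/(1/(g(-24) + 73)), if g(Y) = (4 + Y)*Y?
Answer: 20/161 ≈ 0.12422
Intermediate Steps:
g(Y) = Y*(4 + Y)
-460/(-3703) + 0/(1/(g(-24) + 73)) = -460/(-3703) + 0/(1/(-24*(4 - 24) + 73)) = -460*(-1/3703) + 0/(1/(-24*(-20) + 73)) = 20/161 + 0/(1/(480 + 73)) = 20/161 + 0/(1/553) = 20/161 + 0*553 = 20/161 + 0 = 20/161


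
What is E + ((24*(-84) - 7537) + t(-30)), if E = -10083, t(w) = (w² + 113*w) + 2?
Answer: -22124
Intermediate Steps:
t(w) = 2 + w² + 113*w
E + ((24*(-84) - 7537) + t(-30)) = -10083 + ((24*(-84) - 7537) + (2 + (-30)² + 113*(-30))) = -10083 + ((-2016 - 7537) + (2 + 900 - 3390)) = -10083 + (-9553 - 2488) = -10083 - 12041 = -22124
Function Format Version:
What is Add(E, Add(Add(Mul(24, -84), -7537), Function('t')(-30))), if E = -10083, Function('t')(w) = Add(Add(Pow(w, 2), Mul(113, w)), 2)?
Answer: -22124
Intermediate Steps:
Function('t')(w) = Add(2, Pow(w, 2), Mul(113, w))
Add(E, Add(Add(Mul(24, -84), -7537), Function('t')(-30))) = Add(-10083, Add(Add(Mul(24, -84), -7537), Add(2, Pow(-30, 2), Mul(113, -30)))) = Add(-10083, Add(Add(-2016, -7537), Add(2, 900, -3390))) = Add(-10083, Add(-9553, -2488)) = Add(-10083, -12041) = -22124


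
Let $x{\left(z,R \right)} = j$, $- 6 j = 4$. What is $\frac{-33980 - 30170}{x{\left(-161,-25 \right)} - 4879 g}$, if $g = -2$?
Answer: $- \frac{96225}{14636} \approx -6.5745$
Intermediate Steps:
$j = - \frac{2}{3}$ ($j = \left(- \frac{1}{6}\right) 4 = - \frac{2}{3} \approx -0.66667$)
$x{\left(z,R \right)} = - \frac{2}{3}$
$\frac{-33980 - 30170}{x{\left(-161,-25 \right)} - 4879 g} = \frac{-33980 - 30170}{- \frac{2}{3} - -9758} = - \frac{64150}{- \frac{2}{3} + 9758} = - \frac{64150}{\frac{29272}{3}} = \left(-64150\right) \frac{3}{29272} = - \frac{96225}{14636}$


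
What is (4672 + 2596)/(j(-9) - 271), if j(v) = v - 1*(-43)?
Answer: -92/3 ≈ -30.667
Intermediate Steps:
j(v) = 43 + v (j(v) = v + 43 = 43 + v)
(4672 + 2596)/(j(-9) - 271) = (4672 + 2596)/((43 - 9) - 271) = 7268/(34 - 271) = 7268/(-237) = 7268*(-1/237) = -92/3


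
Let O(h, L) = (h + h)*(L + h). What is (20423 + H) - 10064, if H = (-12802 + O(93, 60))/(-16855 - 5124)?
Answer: 227664805/21979 ≈ 10358.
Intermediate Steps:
O(h, L) = 2*h*(L + h) (O(h, L) = (2*h)*(L + h) = 2*h*(L + h))
H = -15656/21979 (H = (-12802 + 2*93*(60 + 93))/(-16855 - 5124) = (-12802 + 2*93*153)/(-21979) = (-12802 + 28458)*(-1/21979) = 15656*(-1/21979) = -15656/21979 ≈ -0.71232)
(20423 + H) - 10064 = (20423 - 15656/21979) - 10064 = 448861461/21979 - 10064 = 227664805/21979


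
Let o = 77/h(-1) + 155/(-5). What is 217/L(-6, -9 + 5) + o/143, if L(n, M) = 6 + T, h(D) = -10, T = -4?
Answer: 77384/715 ≈ 108.23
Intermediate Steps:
o = -387/10 (o = 77/(-10) + 155/(-5) = 77*(-1/10) + 155*(-1/5) = -77/10 - 31 = -387/10 ≈ -38.700)
L(n, M) = 2 (L(n, M) = 6 - 4 = 2)
217/L(-6, -9 + 5) + o/143 = 217/2 - 387/10/143 = 217*(1/2) - 387/10*1/143 = 217/2 - 387/1430 = 77384/715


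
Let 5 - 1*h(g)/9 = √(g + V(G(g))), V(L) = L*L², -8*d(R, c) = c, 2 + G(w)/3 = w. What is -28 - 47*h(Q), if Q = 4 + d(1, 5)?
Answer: -2143 + 3807*√930/32 ≈ 1485.1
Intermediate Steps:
G(w) = -6 + 3*w
d(R, c) = -c/8
V(L) = L³
Q = 27/8 (Q = 4 - ⅛*5 = 4 - 5/8 = 27/8 ≈ 3.3750)
h(g) = 45 - 9*√(g + (-6 + 3*g)³)
-28 - 47*h(Q) = -28 - 47*(45 - 9*√(27/8 + 27*(-2 + 27/8)³)) = -28 - 47*(45 - 9*√(27/8 + 27*(11/8)³)) = -28 - 47*(45 - 9*√(27/8 + 27*(1331/512))) = -28 - 47*(45 - 9*√(27/8 + 35937/512)) = -28 - 47*(45 - 81*√930/32) = -28 + (-2115 + 3807*√930/32) = -2143 + 3807*√930/32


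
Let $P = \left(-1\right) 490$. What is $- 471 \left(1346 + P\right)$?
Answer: $-403176$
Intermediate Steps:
$P = -490$
$- 471 \left(1346 + P\right) = - 471 \left(1346 - 490\right) = \left(-471\right) 856 = -403176$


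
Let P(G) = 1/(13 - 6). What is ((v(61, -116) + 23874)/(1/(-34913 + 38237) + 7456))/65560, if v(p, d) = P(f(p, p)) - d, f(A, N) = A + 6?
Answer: 139550661/2843439063850 ≈ 4.9078e-5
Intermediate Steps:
f(A, N) = 6 + A
P(G) = 1/7
v(p, d) = 1/7 - d
((v(61, -116) + 23874)/(1/(-34913 + 38237) + 7456))/65560 = (((1/7 - 1*(-116)) + 23874)/(1/(-34913 + 38237) + 7456))/65560 = (((1/7 + 116) + 23874)/(1/3324 + 7456))*(1/65560) = ((813/7 + 23874)/(1/3324 + 7456))*(1/65560) = (167931/(7*(24783745/3324)))*(1/65560) = ((167931/7)*(3324/24783745))*(1/65560) = (558202644/173486215)*(1/65560) = 139550661/2843439063850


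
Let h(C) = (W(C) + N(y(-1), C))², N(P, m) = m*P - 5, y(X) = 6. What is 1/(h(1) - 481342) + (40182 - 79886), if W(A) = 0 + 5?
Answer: -19109773425/481306 ≈ -39704.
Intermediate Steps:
N(P, m) = -5 + P*m (N(P, m) = P*m - 5 = -5 + P*m)
W(A) = 5
h(C) = 36*C² (h(C) = (5 + (-5 + 6*C))² = (6*C)² = 36*C²)
1/(h(1) - 481342) + (40182 - 79886) = 1/(36*1² - 481342) + (40182 - 79886) = 1/(36*1 - 481342) - 39704 = 1/(36 - 481342) - 39704 = 1/(-481306) - 39704 = -1/481306 - 39704 = -19109773425/481306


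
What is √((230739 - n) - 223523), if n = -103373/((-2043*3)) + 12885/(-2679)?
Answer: √23977833726945894/1824399 ≈ 84.876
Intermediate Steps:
n = 65988034/5473197 (n = -103373/(-6129) + 12885*(-1/2679) = -103373*(-1/6129) - 4295/893 = 103373/6129 - 4295/893 = 65988034/5473197 ≈ 12.057)
√((230739 - n) - 223523) = √((230739 - 1*65988034/5473197) - 223523) = √((230739 - 65988034/5473197) - 223523) = √(1262814014549/5473197 - 223523) = √(39428601518/5473197) = √23977833726945894/1824399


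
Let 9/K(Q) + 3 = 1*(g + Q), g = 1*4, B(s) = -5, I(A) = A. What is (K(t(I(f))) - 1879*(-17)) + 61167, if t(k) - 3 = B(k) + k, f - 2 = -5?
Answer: 372431/4 ≈ 93108.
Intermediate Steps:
f = -3 (f = 2 - 5 = -3)
g = 4
t(k) = -2 + k (t(k) = 3 + (-5 + k) = -2 + k)
K(Q) = 9/(1 + Q) (K(Q) = 9/(-3 + 1*(4 + Q)) = 9/(-3 + (4 + Q)) = 9/(1 + Q))
(K(t(I(f))) - 1879*(-17)) + 61167 = (9/(1 + (-2 - 3)) - 1879*(-17)) + 61167 = (9/(1 - 5) + 31943) + 61167 = (9/(-4) + 31943) + 61167 = (9*(-¼) + 31943) + 61167 = (-9/4 + 31943) + 61167 = 127763/4 + 61167 = 372431/4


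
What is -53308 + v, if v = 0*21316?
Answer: -53308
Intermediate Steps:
v = 0
-53308 + v = -53308 + 0 = -53308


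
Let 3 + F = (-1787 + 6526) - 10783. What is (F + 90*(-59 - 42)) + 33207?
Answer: 18070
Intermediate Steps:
F = -6047 (F = -3 + ((-1787 + 6526) - 10783) = -3 + (4739 - 10783) = -3 - 6044 = -6047)
(F + 90*(-59 - 42)) + 33207 = (-6047 + 90*(-59 - 42)) + 33207 = (-6047 + 90*(-101)) + 33207 = (-6047 - 9090) + 33207 = -15137 + 33207 = 18070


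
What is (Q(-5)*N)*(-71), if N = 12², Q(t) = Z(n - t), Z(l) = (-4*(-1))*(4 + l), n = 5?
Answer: -572544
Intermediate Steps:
Z(l) = 16 + 4*l (Z(l) = 4*(4 + l) = 16 + 4*l)
Q(t) = 36 - 4*t (Q(t) = 16 + 4*(5 - t) = 16 + (20 - 4*t) = 36 - 4*t)
N = 144
(Q(-5)*N)*(-71) = ((36 - 4*(-5))*144)*(-71) = ((36 + 20)*144)*(-71) = (56*144)*(-71) = 8064*(-71) = -572544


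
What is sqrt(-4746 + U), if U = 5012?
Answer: sqrt(266) ≈ 16.310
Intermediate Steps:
sqrt(-4746 + U) = sqrt(-4746 + 5012) = sqrt(266)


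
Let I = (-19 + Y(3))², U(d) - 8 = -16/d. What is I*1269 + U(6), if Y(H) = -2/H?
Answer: 1472479/3 ≈ 4.9083e+5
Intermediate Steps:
U(d) = 8 - 16/d
I = 3481/9 (I = (-19 - 2/3)² = (-19 - 2*⅓)² = (-19 - ⅔)² = (-59/3)² = 3481/9 ≈ 386.78)
I*1269 + U(6) = (3481/9)*1269 + (8 - 16/6) = 490821 + (8 - 16*⅙) = 490821 + (8 - 8/3) = 490821 + 16/3 = 1472479/3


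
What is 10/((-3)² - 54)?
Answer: -2/9 ≈ -0.22222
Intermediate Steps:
10/((-3)² - 54) = 10/(9 - 54) = 10/(-45) = -1/45*10 = -2/9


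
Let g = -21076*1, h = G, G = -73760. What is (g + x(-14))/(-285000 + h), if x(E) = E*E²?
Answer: 1191/17938 ≈ 0.066395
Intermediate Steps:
h = -73760
x(E) = E³
g = -21076
(g + x(-14))/(-285000 + h) = (-21076 + (-14)³)/(-285000 - 73760) = (-21076 - 2744)/(-358760) = -23820*(-1/358760) = 1191/17938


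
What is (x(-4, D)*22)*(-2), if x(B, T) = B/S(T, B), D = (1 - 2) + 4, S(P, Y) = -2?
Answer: -88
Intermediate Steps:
D = 3 (D = -1 + 4 = 3)
x(B, T) = -B/2 (x(B, T) = B/(-2) = B*(-½) = -B/2)
(x(-4, D)*22)*(-2) = (-½*(-4)*22)*(-2) = (2*22)*(-2) = 44*(-2) = -88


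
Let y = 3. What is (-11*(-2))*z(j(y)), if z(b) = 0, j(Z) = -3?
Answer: 0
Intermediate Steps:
(-11*(-2))*z(j(y)) = -11*(-2)*0 = 22*0 = 0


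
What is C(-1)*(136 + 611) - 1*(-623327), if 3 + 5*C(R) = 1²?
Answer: 3115141/5 ≈ 6.2303e+5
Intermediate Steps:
C(R) = -⅖ (C(R) = -⅗ + (⅕)*1² = -⅗ + (⅕)*1 = -⅗ + ⅕ = -⅖)
C(-1)*(136 + 611) - 1*(-623327) = -2*(136 + 611)/5 - 1*(-623327) = -⅖*747 + 623327 = -1494/5 + 623327 = 3115141/5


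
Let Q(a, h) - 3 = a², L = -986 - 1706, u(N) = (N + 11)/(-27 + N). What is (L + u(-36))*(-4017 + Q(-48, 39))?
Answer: 32218490/7 ≈ 4.6026e+6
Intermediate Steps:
u(N) = (11 + N)/(-27 + N)
L = -2692
Q(a, h) = 3 + a²
(L + u(-36))*(-4017 + Q(-48, 39)) = (-2692 + (11 - 36)/(-27 - 36))*(-4017 + (3 + (-48)²)) = (-2692 - 25/(-63))*(-4017 + (3 + 2304)) = (-2692 - 1/63*(-25))*(-4017 + 2307) = (-2692 + 25/63)*(-1710) = -169571/63*(-1710) = 32218490/7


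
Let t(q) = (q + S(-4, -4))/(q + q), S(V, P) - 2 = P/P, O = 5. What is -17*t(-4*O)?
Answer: -289/40 ≈ -7.2250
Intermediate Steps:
S(V, P) = 3 (S(V, P) = 2 + P/P = 2 + 1 = 3)
t(q) = (3 + q)/(2*q) (t(q) = (q + 3)/(q + q) = (3 + q)/((2*q)) = (3 + q)*(1/(2*q)) = (3 + q)/(2*q))
-17*t(-4*O) = -17*(3 - 4*5)/(2*((-4*5))) = -17*(3 - 20)/(2*(-20)) = -17*(-1)*(-17)/(2*20) = -17*17/40 = -289/40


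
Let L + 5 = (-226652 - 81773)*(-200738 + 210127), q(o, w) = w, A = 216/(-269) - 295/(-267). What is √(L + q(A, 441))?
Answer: I*√2895801889 ≈ 53813.0*I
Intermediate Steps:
A = 21683/71823 (A = 216*(-1/269) - 295*(-1/267) = -216/269 + 295/267 = 21683/71823 ≈ 0.30190)
L = -2895802330 (L = -5 + (-226652 - 81773)*(-200738 + 210127) = -5 - 308425*9389 = -5 - 2895802325 = -2895802330)
√(L + q(A, 441)) = √(-2895802330 + 441) = √(-2895801889) = I*√2895801889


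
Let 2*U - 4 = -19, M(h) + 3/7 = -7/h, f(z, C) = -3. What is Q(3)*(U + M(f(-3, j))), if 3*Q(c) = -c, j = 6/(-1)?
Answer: 235/42 ≈ 5.5952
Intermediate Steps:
j = -6 (j = 6*(-1) = -6)
M(h) = -3/7 - 7/h
U = -15/2 (U = 2 + (1/2)*(-19) = 2 - 19/2 = -15/2 ≈ -7.5000)
Q(c) = -c/3 (Q(c) = (-c)/3 = -c/3)
Q(3)*(U + M(f(-3, j))) = (-1/3*3)*(-15/2 + (-3/7 - 7/(-3))) = -(-15/2 + (-3/7 - 7*(-1/3))) = -(-15/2 + (-3/7 + 7/3)) = -(-15/2 + 40/21) = -1*(-235/42) = 235/42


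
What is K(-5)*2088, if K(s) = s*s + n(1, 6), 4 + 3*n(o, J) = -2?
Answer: 48024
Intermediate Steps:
n(o, J) = -2 (n(o, J) = -4/3 + (⅓)*(-2) = -4/3 - ⅔ = -2)
K(s) = -2 + s² (K(s) = s*s - 2 = s² - 2 = -2 + s²)
K(-5)*2088 = (-2 + (-5)²)*2088 = (-2 + 25)*2088 = 23*2088 = 48024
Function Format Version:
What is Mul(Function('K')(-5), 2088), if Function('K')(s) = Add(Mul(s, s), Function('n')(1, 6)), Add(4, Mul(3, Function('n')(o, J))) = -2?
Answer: 48024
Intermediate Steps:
Function('n')(o, J) = -2 (Function('n')(o, J) = Add(Rational(-4, 3), Mul(Rational(1, 3), -2)) = Add(Rational(-4, 3), Rational(-2, 3)) = -2)
Function('K')(s) = Add(-2, Pow(s, 2)) (Function('K')(s) = Add(Mul(s, s), -2) = Add(Pow(s, 2), -2) = Add(-2, Pow(s, 2)))
Mul(Function('K')(-5), 2088) = Mul(Add(-2, Pow(-5, 2)), 2088) = Mul(Add(-2, 25), 2088) = Mul(23, 2088) = 48024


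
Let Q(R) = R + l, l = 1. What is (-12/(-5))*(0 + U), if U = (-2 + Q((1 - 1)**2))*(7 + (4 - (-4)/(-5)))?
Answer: -612/25 ≈ -24.480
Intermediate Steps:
Q(R) = 1 + R (Q(R) = R + 1 = 1 + R)
U = -51/5 (U = (-2 + (1 + (1 - 1)**2))*(7 + (4 - (-4)/(-5))) = (-2 + (1 + 0**2))*(7 + (4 - (-4)*(-1)/5)) = (-2 + (1 + 0))*(7 + (4 - 1*4/5)) = (-2 + 1)*(7 + (4 - 4/5)) = -(7 + 16/5) = -1*51/5 = -51/5 ≈ -10.200)
(-12/(-5))*(0 + U) = (-12/(-5))*(0 - 51/5) = -12*(-1/5)*(-51/5) = (12/5)*(-51/5) = -612/25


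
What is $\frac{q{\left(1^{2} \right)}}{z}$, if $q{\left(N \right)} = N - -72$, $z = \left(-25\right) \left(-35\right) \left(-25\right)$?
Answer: $- \frac{73}{21875} \approx -0.0033371$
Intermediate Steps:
$z = -21875$ ($z = 875 \left(-25\right) = -21875$)
$q{\left(N \right)} = 72 + N$ ($q{\left(N \right)} = N + 72 = 72 + N$)
$\frac{q{\left(1^{2} \right)}}{z} = \frac{72 + 1^{2}}{-21875} = \left(72 + 1\right) \left(- \frac{1}{21875}\right) = 73 \left(- \frac{1}{21875}\right) = - \frac{73}{21875}$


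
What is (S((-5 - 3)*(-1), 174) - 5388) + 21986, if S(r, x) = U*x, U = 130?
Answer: 39218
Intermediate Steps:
S(r, x) = 130*x
(S((-5 - 3)*(-1), 174) - 5388) + 21986 = (130*174 - 5388) + 21986 = (22620 - 5388) + 21986 = 17232 + 21986 = 39218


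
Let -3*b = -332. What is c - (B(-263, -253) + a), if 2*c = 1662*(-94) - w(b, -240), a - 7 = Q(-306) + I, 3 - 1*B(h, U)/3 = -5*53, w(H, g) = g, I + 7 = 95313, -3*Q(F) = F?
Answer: -174213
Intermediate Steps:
Q(F) = -F/3
I = 95306 (I = -7 + 95313 = 95306)
b = 332/3 (b = -1/3*(-332) = 332/3 ≈ 110.67)
B(h, U) = 804 (B(h, U) = 9 - (-15)*53 = 9 - 3*(-265) = 9 + 795 = 804)
a = 95415 (a = 7 + (-1/3*(-306) + 95306) = 7 + (102 + 95306) = 7 + 95408 = 95415)
c = -77994 (c = (1662*(-94) - 1*(-240))/2 = (-156228 + 240)/2 = (1/2)*(-155988) = -77994)
c - (B(-263, -253) + a) = -77994 - (804 + 95415) = -77994 - 1*96219 = -77994 - 96219 = -174213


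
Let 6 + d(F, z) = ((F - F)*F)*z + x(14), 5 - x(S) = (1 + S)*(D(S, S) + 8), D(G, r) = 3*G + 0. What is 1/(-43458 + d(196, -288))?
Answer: -1/44209 ≈ -2.2620e-5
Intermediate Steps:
D(G, r) = 3*G
x(S) = 5 - (1 + S)*(8 + 3*S) (x(S) = 5 - (1 + S)*(3*S + 8) = 5 - (1 + S)*(8 + 3*S))
d(F, z) = -751 (d(F, z) = -6 + (((F - F)*F)*z + (-3 - 11*14 - 3*14²)) = -6 + ((0*F)*z + (-3 - 154 - 3*196)) = -6 + (0*z + (-3 - 154 - 588)) = -6 + (0 - 745) = -6 - 745 = -751)
1/(-43458 + d(196, -288)) = 1/(-43458 - 751) = 1/(-44209) = -1/44209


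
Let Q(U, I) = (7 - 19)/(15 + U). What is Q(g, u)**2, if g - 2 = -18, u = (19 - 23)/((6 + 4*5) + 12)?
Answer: 144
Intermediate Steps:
u = -2/19 (u = -4/((6 + 20) + 12) = -4/(26 + 12) = -4/38 = -4*1/38 = -2/19 ≈ -0.10526)
g = -16 (g = 2 - 18 = -16)
Q(U, I) = -12/(15 + U)
Q(g, u)**2 = (-12/(15 - 16))**2 = (-12/(-1))**2 = (-12*(-1))**2 = 12**2 = 144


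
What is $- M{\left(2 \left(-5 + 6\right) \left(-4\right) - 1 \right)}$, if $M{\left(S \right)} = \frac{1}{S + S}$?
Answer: $\frac{1}{18} \approx 0.055556$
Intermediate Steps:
$M{\left(S \right)} = \frac{1}{2 S}$
$- M{\left(2 \left(-5 + 6\right) \left(-4\right) - 1 \right)} = - \frac{1}{2 \left(2 \left(-5 + 6\right) \left(-4\right) - 1\right)} = - \frac{1}{2 \left(2 \cdot 1 \left(-4\right) - 1\right)} = - \frac{1}{2 \left(2 \left(-4\right) - 1\right)} = - \frac{1}{2 \left(-8 - 1\right)} = - \frac{1}{2 \left(-9\right)} = - \frac{-1}{2 \cdot 9} = \left(-1\right) \left(- \frac{1}{18}\right) = \frac{1}{18}$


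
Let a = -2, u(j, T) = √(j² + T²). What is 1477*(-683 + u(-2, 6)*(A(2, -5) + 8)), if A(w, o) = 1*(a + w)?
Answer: -1008791 + 23632*√10 ≈ -9.3406e+5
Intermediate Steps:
u(j, T) = √(T² + j²)
A(w, o) = -2 + w (A(w, o) = 1*(-2 + w) = -2 + w)
1477*(-683 + u(-2, 6)*(A(2, -5) + 8)) = 1477*(-683 + √(6² + (-2)²)*((-2 + 2) + 8)) = 1477*(-683 + √(36 + 4)*(0 + 8)) = 1477*(-683 + √40*8) = 1477*(-683 + (2*√10)*8) = 1477*(-683 + 16*√10) = -1008791 + 23632*√10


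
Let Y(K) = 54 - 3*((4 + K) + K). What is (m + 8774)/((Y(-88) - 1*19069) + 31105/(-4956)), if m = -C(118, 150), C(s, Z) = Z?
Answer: -42740544/91712149 ≈ -0.46603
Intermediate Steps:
Y(K) = 42 - 6*K (Y(K) = 54 - 3*(4 + 2*K) = 54 - (12 + 6*K) = 54 + (-12 - 6*K) = 42 - 6*K)
m = -150 (m = -1*150 = -150)
(m + 8774)/((Y(-88) - 1*19069) + 31105/(-4956)) = (-150 + 8774)/(((42 - 6*(-88)) - 1*19069) + 31105/(-4956)) = 8624/(((42 + 528) - 19069) + 31105*(-1/4956)) = 8624/((570 - 19069) - 31105/4956) = 8624/(-18499 - 31105/4956) = 8624/(-91712149/4956) = 8624*(-4956/91712149) = -42740544/91712149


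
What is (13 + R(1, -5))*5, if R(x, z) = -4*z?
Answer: 165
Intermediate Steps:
(13 + R(1, -5))*5 = (13 - 4*(-5))*5 = (13 + 20)*5 = 33*5 = 165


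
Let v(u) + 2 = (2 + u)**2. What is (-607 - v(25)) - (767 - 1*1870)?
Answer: -231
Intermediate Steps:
v(u) = -2 + (2 + u)**2
(-607 - v(25)) - (767 - 1*1870) = (-607 - (-2 + (2 + 25)**2)) - (767 - 1*1870) = (-607 - (-2 + 27**2)) - (767 - 1870) = (-607 - (-2 + 729)) - 1*(-1103) = (-607 - 1*727) + 1103 = (-607 - 727) + 1103 = -1334 + 1103 = -231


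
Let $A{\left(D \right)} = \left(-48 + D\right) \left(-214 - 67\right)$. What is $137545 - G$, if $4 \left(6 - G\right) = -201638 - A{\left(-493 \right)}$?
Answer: $\frac{196497}{4} \approx 49124.0$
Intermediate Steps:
$A{\left(D \right)} = 13488 - 281 D$ ($A{\left(D \right)} = \left(-48 + D\right) \left(-281\right) = 13488 - 281 D$)
$G = \frac{353683}{4}$ ($G = 6 - \frac{-201638 - \left(13488 - -138533\right)}{4} = 6 - \frac{-201638 - \left(13488 + 138533\right)}{4} = 6 - \frac{-201638 - 152021}{4} = 6 - - \frac{353659}{4} = 6 + \frac{353659}{4} = \frac{353683}{4} \approx 88421.0$)
$137545 - G = 137545 - \frac{353683}{4} = \frac{196497}{4}$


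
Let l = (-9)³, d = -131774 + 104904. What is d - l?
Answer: -26141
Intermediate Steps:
d = -26870
l = -729
d - l = -26870 - 1*(-729) = -26870 + 729 = -26141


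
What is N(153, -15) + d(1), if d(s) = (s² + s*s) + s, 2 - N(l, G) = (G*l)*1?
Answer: 2300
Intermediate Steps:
N(l, G) = 2 - G*l
d(s) = s + 2*s² (d(s) = (s² + s²) + s = 2*s² + s = s + 2*s²)
N(153, -15) + d(1) = (2 - 1*(-15)*153) + 1*(1 + 2*1) = (2 + 2295) + 1*(1 + 2) = 2297 + 1*3 = 2297 + 3 = 2300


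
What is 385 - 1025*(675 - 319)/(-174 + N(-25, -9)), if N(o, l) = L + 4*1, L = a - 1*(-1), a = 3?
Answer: 214405/83 ≈ 2583.2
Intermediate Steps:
L = 4 (L = 3 - 1*(-1) = 3 + 1 = 4)
N(o, l) = 8 (N(o, l) = 4 + 4*1 = 4 + 4 = 8)
385 - 1025*(675 - 319)/(-174 + N(-25, -9)) = 385 - 1025*(675 - 319)/(-174 + 8) = 385 - 364900/(-166) = 385 - 364900*(-1)/166 = 385 - 1025*(-178/83) = 385 + 182450/83 = 214405/83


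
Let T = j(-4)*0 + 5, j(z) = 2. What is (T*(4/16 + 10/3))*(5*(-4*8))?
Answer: -8600/3 ≈ -2866.7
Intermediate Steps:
T = 5 (T = 2*0 + 5 = 0 + 5 = 5)
(T*(4/16 + 10/3))*(5*(-4*8)) = (5*(4/16 + 10/3))*(5*(-4*8)) = (5*(4*(1/16) + 10*(1/3)))*(5*(-32)) = (5*(1/4 + 10/3))*(-160) = (5*(43/12))*(-160) = (215/12)*(-160) = -8600/3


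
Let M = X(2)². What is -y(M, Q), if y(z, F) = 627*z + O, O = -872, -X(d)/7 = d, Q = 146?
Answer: -122020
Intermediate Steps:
X(d) = -7*d
M = 196 (M = (-7*2)² = (-14)² = 196)
y(z, F) = -872 + 627*z (y(z, F) = 627*z - 872 = -872 + 627*z)
-y(M, Q) = -(-872 + 627*196) = -(-872 + 122892) = -1*122020 = -122020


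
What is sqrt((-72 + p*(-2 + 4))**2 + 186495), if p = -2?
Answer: sqrt(192271) ≈ 438.49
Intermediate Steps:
sqrt((-72 + p*(-2 + 4))**2 + 186495) = sqrt((-72 - 2*(-2 + 4))**2 + 186495) = sqrt((-72 - 2*2)**2 + 186495) = sqrt((-72 - 4)**2 + 186495) = sqrt((-76)**2 + 186495) = sqrt(5776 + 186495) = sqrt(192271)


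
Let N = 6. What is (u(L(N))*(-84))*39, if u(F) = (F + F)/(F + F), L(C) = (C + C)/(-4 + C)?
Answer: -3276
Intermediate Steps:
L(C) = 2*C/(-4 + C) (L(C) = (2*C)/(-4 + C) = 2*C/(-4 + C))
u(F) = 1 (u(F) = (2*F)/((2*F)) = (2*F)*(1/(2*F)) = 1)
(u(L(N))*(-84))*39 = (1*(-84))*39 = -84*39 = -3276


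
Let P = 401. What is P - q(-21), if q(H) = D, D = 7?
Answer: 394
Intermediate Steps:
q(H) = 7
P - q(-21) = 401 - 1*7 = 401 - 7 = 394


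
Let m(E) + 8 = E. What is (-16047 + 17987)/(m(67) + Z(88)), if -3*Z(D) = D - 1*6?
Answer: 1164/19 ≈ 61.263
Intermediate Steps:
Z(D) = 2 - D/3 (Z(D) = -(D - 1*6)/3 = -(D - 6)/3 = -(-6 + D)/3 = 2 - D/3)
m(E) = -8 + E
(-16047 + 17987)/(m(67) + Z(88)) = (-16047 + 17987)/((-8 + 67) + (2 - 1/3*88)) = 1940/(59 + (2 - 88/3)) = 1940/(59 - 82/3) = 1940/(95/3) = 1940*(3/95) = 1164/19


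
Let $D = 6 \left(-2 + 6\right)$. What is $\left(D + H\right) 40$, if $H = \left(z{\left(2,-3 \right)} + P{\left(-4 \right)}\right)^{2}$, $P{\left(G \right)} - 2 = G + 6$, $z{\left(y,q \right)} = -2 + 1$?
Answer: $1320$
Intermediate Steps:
$D = 24$ ($D = 6 \cdot 4 = 24$)
$z{\left(y,q \right)} = -1$
$P{\left(G \right)} = 8 + G$ ($P{\left(G \right)} = 2 + \left(G + 6\right) = 2 + \left(6 + G\right) = 8 + G$)
$H = 9$ ($H = \left(-1 + \left(8 - 4\right)\right)^{2} = \left(-1 + 4\right)^{2} = 3^{2} = 9$)
$\left(D + H\right) 40 = \left(24 + 9\right) 40 = 33 \cdot 40 = 1320$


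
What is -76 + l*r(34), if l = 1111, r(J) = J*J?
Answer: 1284240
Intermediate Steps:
r(J) = J²
-76 + l*r(34) = -76 + 1111*34² = -76 + 1111*1156 = -76 + 1284316 = 1284240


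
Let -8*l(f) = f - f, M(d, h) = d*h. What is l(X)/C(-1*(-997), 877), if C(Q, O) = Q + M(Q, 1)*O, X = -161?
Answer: 0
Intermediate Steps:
l(f) = 0 (l(f) = -(f - f)/8 = -⅛*0 = 0)
C(Q, O) = Q + O*Q (C(Q, O) = Q + (Q*1)*O = Q + Q*O = Q + O*Q)
l(X)/C(-1*(-997), 877) = 0/(((-1*(-997))*(1 + 877))) = 0/((997*878)) = 0/875366 = 0*(1/875366) = 0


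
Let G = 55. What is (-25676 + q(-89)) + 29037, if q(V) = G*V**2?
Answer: 439016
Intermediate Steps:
q(V) = 55*V**2
(-25676 + q(-89)) + 29037 = (-25676 + 55*(-89)**2) + 29037 = (-25676 + 55*7921) + 29037 = (-25676 + 435655) + 29037 = 409979 + 29037 = 439016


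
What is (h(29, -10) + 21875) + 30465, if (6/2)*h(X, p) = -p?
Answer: 157030/3 ≈ 52343.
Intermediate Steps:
h(X, p) = -p/3 (h(X, p) = (-p)/3 = -p/3)
(h(29, -10) + 21875) + 30465 = (-⅓*(-10) + 21875) + 30465 = (10/3 + 21875) + 30465 = 65635/3 + 30465 = 157030/3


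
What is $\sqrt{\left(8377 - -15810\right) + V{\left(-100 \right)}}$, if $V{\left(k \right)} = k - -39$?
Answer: $\sqrt{24126} \approx 155.33$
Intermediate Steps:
$V{\left(k \right)} = 39 + k$ ($V{\left(k \right)} = k + 39 = 39 + k$)
$\sqrt{\left(8377 - -15810\right) + V{\left(-100 \right)}} = \sqrt{\left(8377 - -15810\right) + \left(39 - 100\right)} = \sqrt{\left(8377 + 15810\right) - 61} = \sqrt{24187 - 61} = \sqrt{24126}$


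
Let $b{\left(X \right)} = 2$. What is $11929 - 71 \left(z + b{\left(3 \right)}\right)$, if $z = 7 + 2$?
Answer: $11148$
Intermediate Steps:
$z = 9$
$11929 - 71 \left(z + b{\left(3 \right)}\right) = 11929 - 71 \left(9 + 2\right) = 11929 - 71 \cdot 11 = 11929 - 781 = 11148$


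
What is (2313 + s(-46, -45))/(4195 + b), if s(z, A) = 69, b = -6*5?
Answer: 2382/4165 ≈ 0.57191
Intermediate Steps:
b = -30
(2313 + s(-46, -45))/(4195 + b) = (2313 + 69)/(4195 - 30) = 2382/4165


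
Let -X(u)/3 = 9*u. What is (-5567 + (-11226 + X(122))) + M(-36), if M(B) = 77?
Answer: -20010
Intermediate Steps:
X(u) = -27*u
(-5567 + (-11226 + X(122))) + M(-36) = (-5567 + (-11226 - 27*122)) + 77 = (-5567 + (-11226 - 3294)) + 77 = (-5567 - 14520) + 77 = -20087 + 77 = -20010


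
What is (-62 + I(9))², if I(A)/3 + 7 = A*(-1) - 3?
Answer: 14161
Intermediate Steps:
I(A) = -30 - 3*A (I(A) = -21 + 3*(A*(-1) - 3) = -21 + 3*(-A - 3) = -21 + 3*(-3 - A) = -21 + (-9 - 3*A) = -30 - 3*A)
(-62 + I(9))² = (-62 + (-30 - 3*9))² = (-62 + (-30 - 27))² = (-62 - 57)² = (-119)² = 14161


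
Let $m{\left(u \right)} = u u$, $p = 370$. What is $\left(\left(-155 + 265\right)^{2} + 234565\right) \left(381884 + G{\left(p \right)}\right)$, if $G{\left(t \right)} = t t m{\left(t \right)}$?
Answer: $4622993428066860$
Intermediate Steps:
$m{\left(u \right)} = u^{2}$
$G{\left(t \right)} = t^{4}$ ($G{\left(t \right)} = t t t^{2} = t^{2} t^{2} = t^{4}$)
$\left(\left(-155 + 265\right)^{2} + 234565\right) \left(381884 + G{\left(p \right)}\right) = \left(\left(-155 + 265\right)^{2} + 234565\right) \left(381884 + 370^{4}\right) = \left(110^{2} + 234565\right) \left(381884 + 18741610000\right) = \left(12100 + 234565\right) 18741991884 = 246665 \cdot 18741991884 = 4622993428066860$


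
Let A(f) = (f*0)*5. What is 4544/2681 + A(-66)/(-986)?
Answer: 4544/2681 ≈ 1.6949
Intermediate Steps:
A(f) = 0 (A(f) = 0*5 = 0)
4544/2681 + A(-66)/(-986) = 4544/2681 + 0/(-986) = 4544*(1/2681) + 0*(-1/986) = 4544/2681 + 0 = 4544/2681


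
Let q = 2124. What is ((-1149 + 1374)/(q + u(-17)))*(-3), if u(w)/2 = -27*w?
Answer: -75/338 ≈ -0.22189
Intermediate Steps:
u(w) = -54*w (u(w) = 2*(-27*w) = -54*w)
((-1149 + 1374)/(q + u(-17)))*(-3) = ((-1149 + 1374)/(2124 - 54*(-17)))*(-3) = (225/(2124 + 918))*(-3) = (225/3042)*(-3) = (225*(1/3042))*(-3) = (25/338)*(-3) = -75/338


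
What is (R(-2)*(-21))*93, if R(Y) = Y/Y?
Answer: -1953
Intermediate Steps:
R(Y) = 1
(R(-2)*(-21))*93 = (1*(-21))*93 = -21*93 = -1953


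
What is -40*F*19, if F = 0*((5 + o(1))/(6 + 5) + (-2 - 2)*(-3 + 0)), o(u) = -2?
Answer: 0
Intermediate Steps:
F = 0 (F = 0*((5 - 2)/(6 + 5) + (-2 - 2)*(-3 + 0)) = 0*(3/11 - 4*(-3)) = 0*(3*(1/11) + 12) = 0*(3/11 + 12) = 0*(135/11) = 0)
-40*F*19 = -40*0*19 = 0*19 = 0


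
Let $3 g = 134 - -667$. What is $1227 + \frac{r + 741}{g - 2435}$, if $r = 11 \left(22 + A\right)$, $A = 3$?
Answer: $\frac{332390}{271} \approx 1226.5$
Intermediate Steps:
$g = 267$ ($g = \frac{134 - -667}{3} = \frac{134 + 667}{3} = \frac{1}{3} \cdot 801 = 267$)
$r = 275$ ($r = 11 \left(22 + 3\right) = 11 \cdot 25 = 275$)
$1227 + \frac{r + 741}{g - 2435} = 1227 + \frac{275 + 741}{267 - 2435} = 1227 + \frac{1016}{-2168} = 1227 + 1016 \left(- \frac{1}{2168}\right) = 1227 - \frac{127}{271} = \frac{332390}{271}$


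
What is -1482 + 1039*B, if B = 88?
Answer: 89950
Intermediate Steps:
-1482 + 1039*B = -1482 + 1039*88 = -1482 + 91432 = 89950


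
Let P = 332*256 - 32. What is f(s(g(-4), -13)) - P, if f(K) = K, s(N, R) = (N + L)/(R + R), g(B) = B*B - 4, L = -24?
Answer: -1104474/13 ≈ -84960.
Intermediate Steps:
g(B) = -4 + B² (g(B) = B² - 4 = -4 + B²)
s(N, R) = (-24 + N)/(2*R) (s(N, R) = (N - 24)/(R + R) = (-24 + N)/((2*R)) = (-24 + N)*(1/(2*R)) = (-24 + N)/(2*R))
P = 84960 (P = 84992 - 32 = 84960)
f(s(g(-4), -13)) - P = (½)*(-24 + (-4 + (-4)²))/(-13) - 1*84960 = (½)*(-1/13)*(-24 + (-4 + 16)) - 84960 = (½)*(-1/13)*(-24 + 12) - 84960 = (½)*(-1/13)*(-12) - 84960 = 6/13 - 84960 = -1104474/13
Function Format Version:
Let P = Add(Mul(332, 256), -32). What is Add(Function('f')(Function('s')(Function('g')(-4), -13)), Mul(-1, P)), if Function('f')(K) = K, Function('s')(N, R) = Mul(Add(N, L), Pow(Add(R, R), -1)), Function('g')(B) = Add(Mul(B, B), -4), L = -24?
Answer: Rational(-1104474, 13) ≈ -84960.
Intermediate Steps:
Function('g')(B) = Add(-4, Pow(B, 2)) (Function('g')(B) = Add(Pow(B, 2), -4) = Add(-4, Pow(B, 2)))
Function('s')(N, R) = Mul(Rational(1, 2), Pow(R, -1), Add(-24, N)) (Function('s')(N, R) = Mul(Add(N, -24), Pow(Add(R, R), -1)) = Mul(Add(-24, N), Pow(Mul(2, R), -1)) = Mul(Add(-24, N), Mul(Rational(1, 2), Pow(R, -1))) = Mul(Rational(1, 2), Pow(R, -1), Add(-24, N)))
P = 84960 (P = Add(84992, -32) = 84960)
Add(Function('f')(Function('s')(Function('g')(-4), -13)), Mul(-1, P)) = Add(Mul(Rational(1, 2), Pow(-13, -1), Add(-24, Add(-4, Pow(-4, 2)))), Mul(-1, 84960)) = Add(Mul(Rational(1, 2), Rational(-1, 13), Add(-24, Add(-4, 16))), -84960) = Add(Mul(Rational(1, 2), Rational(-1, 13), Add(-24, 12)), -84960) = Add(Mul(Rational(1, 2), Rational(-1, 13), -12), -84960) = Add(Rational(6, 13), -84960) = Rational(-1104474, 13)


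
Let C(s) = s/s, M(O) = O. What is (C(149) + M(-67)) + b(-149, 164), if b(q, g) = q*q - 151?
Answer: 21984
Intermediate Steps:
b(q, g) = -151 + q² (b(q, g) = q² - 151 = -151 + q²)
C(s) = 1
(C(149) + M(-67)) + b(-149, 164) = (1 - 67) + (-151 + (-149)²) = -66 + (-151 + 22201) = -66 + 22050 = 21984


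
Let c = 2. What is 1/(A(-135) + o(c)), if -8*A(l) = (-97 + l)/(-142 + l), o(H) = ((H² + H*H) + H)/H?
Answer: 277/1356 ≈ 0.20428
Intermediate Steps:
o(H) = (H + 2*H²)/H (o(H) = ((H² + H²) + H)/H = (2*H² + H)/H = (H + 2*H²)/H)
A(l) = -(-97 + l)/(8*(-142 + l))
1/(A(-135) + o(c)) = 1/((97 - 1*(-135))/(8*(-142 - 135)) + (1 + 2*2)) = 1/((⅛)*(97 + 135)/(-277) + (1 + 4)) = 1/((⅛)*(-1/277)*232 + 5) = 1/(-29/277 + 5) = 1/(1356/277) = 277/1356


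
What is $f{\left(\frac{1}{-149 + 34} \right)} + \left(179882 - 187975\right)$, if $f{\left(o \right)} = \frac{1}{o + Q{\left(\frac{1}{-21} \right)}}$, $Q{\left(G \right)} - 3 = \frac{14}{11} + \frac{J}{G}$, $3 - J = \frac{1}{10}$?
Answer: $- \frac{1159640407}{143289} \approx -8093.0$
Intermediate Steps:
$J = \frac{29}{10}$ ($J = 3 - \frac{1}{10} = \frac{29}{10} \approx 2.9$)
$Q{\left(G \right)} = \frac{47}{11} + \frac{29}{10 G}$ ($Q{\left(G \right)} = 3 + \left(\frac{14}{11} + \frac{29}{10 G}\right) = \frac{47}{11} + \frac{29}{10 G}$)
$f{\left(o \right)} = \frac{1}{- \frac{6229}{110} + o}$ ($f{\left(o \right)} = \frac{1}{o + \frac{319 + \frac{470}{-21}}{110 \frac{1}{-21}}} = \frac{1}{o + \frac{319 + 470 \left(- \frac{1}{21}\right)}{110 \left(- \frac{1}{21}\right)}} = \frac{1}{o + \frac{1}{110} \left(-21\right) \left(319 - \frac{470}{21}\right)} = \frac{1}{o + \frac{1}{110} \left(-21\right) \frac{6229}{21}} = \frac{1}{o - \frac{6229}{110}} = \frac{1}{- \frac{6229}{110} + o}$)
$f{\left(\frac{1}{-149 + 34} \right)} + \left(179882 - 187975\right) = \frac{110}{-6229 + \frac{110}{-149 + 34}} + \left(179882 - 187975\right) = \frac{110}{-6229 + \frac{110}{-115}} + \left(179882 - 187975\right) = \frac{110}{-6229 + 110 \left(- \frac{1}{115}\right)} - 8093 = \frac{110}{-6229 - \frac{22}{23}} - 8093 = \frac{110}{- \frac{143289}{23}} - 8093 = 110 \left(- \frac{23}{143289}\right) - 8093 = - \frac{2530}{143289} - 8093 = - \frac{1159640407}{143289}$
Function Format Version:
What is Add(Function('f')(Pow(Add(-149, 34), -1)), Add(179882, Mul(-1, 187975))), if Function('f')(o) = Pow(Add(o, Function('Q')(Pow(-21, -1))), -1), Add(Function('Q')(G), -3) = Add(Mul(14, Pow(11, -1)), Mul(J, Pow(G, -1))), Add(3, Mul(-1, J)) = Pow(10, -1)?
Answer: Rational(-1159640407, 143289) ≈ -8093.0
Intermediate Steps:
J = Rational(29, 10) (J = Add(3, Mul(-1, Pow(10, -1))) = Add(3, Mul(-1, Rational(1, 10))) = Add(3, Rational(-1, 10)) = Rational(29, 10) ≈ 2.9000)
Function('Q')(G) = Add(Rational(47, 11), Mul(Rational(29, 10), Pow(G, -1))) (Function('Q')(G) = Add(3, Add(Mul(14, Pow(11, -1)), Mul(Rational(29, 10), Pow(G, -1)))) = Add(3, Add(Mul(14, Rational(1, 11)), Mul(Rational(29, 10), Pow(G, -1)))) = Add(3, Add(Rational(14, 11), Mul(Rational(29, 10), Pow(G, -1)))) = Add(Rational(47, 11), Mul(Rational(29, 10), Pow(G, -1))))
Function('f')(o) = Pow(Add(Rational(-6229, 110), o), -1) (Function('f')(o) = Pow(Add(o, Mul(Rational(1, 110), Pow(Pow(-21, -1), -1), Add(319, Mul(470, Pow(-21, -1))))), -1) = Pow(Add(o, Mul(Rational(1, 110), Pow(Rational(-1, 21), -1), Add(319, Mul(470, Rational(-1, 21))))), -1) = Pow(Add(o, Mul(Rational(1, 110), -21, Add(319, Rational(-470, 21)))), -1) = Pow(Add(o, Mul(Rational(1, 110), -21, Rational(6229, 21))), -1) = Pow(Add(o, Rational(-6229, 110)), -1) = Pow(Add(Rational(-6229, 110), o), -1))
Add(Function('f')(Pow(Add(-149, 34), -1)), Add(179882, Mul(-1, 187975))) = Add(Mul(110, Pow(Add(-6229, Mul(110, Pow(Add(-149, 34), -1))), -1)), Add(179882, Mul(-1, 187975))) = Add(Mul(110, Pow(Add(-6229, Mul(110, Pow(-115, -1))), -1)), Add(179882, -187975)) = Add(Mul(110, Pow(Add(-6229, Mul(110, Rational(-1, 115))), -1)), -8093) = Add(Mul(110, Pow(Add(-6229, Rational(-22, 23)), -1)), -8093) = Add(Mul(110, Pow(Rational(-143289, 23), -1)), -8093) = Add(Mul(110, Rational(-23, 143289)), -8093) = Add(Rational(-2530, 143289), -8093) = Rational(-1159640407, 143289)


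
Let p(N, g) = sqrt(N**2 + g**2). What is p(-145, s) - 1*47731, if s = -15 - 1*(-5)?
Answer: -47731 + 65*sqrt(5) ≈ -47586.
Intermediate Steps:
s = -10 (s = -15 + 5 = -10)
p(-145, s) - 1*47731 = sqrt((-145)**2 + (-10)**2) - 1*47731 = sqrt(21025 + 100) - 47731 = sqrt(21125) - 47731 = 65*sqrt(5) - 47731 = -47731 + 65*sqrt(5)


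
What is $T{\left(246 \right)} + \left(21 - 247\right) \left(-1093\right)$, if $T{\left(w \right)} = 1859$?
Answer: $248877$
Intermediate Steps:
$T{\left(246 \right)} + \left(21 - 247\right) \left(-1093\right) = 1859 + \left(21 - 247\right) \left(-1093\right) = 1859 - -247018 = 1859 + 247018 = 248877$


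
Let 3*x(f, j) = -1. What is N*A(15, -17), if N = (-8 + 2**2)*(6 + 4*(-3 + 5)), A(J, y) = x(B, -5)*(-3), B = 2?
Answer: -56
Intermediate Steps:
x(f, j) = -1/3 (x(f, j) = (1/3)*(-1) = -1/3)
A(J, y) = 1 (A(J, y) = -1/3*(-3) = 1)
N = -56 (N = (-8 + 4)*(6 + 4*2) = -4*(6 + 8) = -4*14 = -56)
N*A(15, -17) = -56*1 = -56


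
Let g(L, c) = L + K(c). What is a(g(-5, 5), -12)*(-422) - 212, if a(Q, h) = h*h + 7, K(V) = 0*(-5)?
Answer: -63934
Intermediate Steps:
K(V) = 0
g(L, c) = L (g(L, c) = L + 0 = L)
a(Q, h) = 7 + h² (a(Q, h) = h² + 7 = 7 + h²)
a(g(-5, 5), -12)*(-422) - 212 = (7 + (-12)²)*(-422) - 212 = (7 + 144)*(-422) - 212 = 151*(-422) - 212 = -63722 - 212 = -63934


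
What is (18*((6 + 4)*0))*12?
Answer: 0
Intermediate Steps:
(18*((6 + 4)*0))*12 = (18*(10*0))*12 = (18*0)*12 = 0*12 = 0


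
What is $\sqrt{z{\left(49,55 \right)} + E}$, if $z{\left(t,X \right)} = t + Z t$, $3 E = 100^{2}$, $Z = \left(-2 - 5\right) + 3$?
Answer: $\frac{11 \sqrt{237}}{3} \approx 56.448$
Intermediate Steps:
$Z = -4$ ($Z = -7 + 3 = -4$)
$E = \frac{10000}{3}$ ($E = \frac{100^{2}}{3} = \frac{1}{3} \cdot 10000 = \frac{10000}{3} \approx 3333.3$)
$z{\left(t,X \right)} = - 3 t$ ($z{\left(t,X \right)} = t - 4 t = - 3 t$)
$\sqrt{z{\left(49,55 \right)} + E} = \sqrt{\left(-3\right) 49 + \frac{10000}{3}} = \sqrt{-147 + \frac{10000}{3}} = \sqrt{\frac{9559}{3}} = \frac{11 \sqrt{237}}{3}$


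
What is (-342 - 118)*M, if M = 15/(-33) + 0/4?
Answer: 2300/11 ≈ 209.09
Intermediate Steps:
M = -5/11 (M = 15*(-1/33) + 0*(¼) = -5/11 + 0 = -5/11 ≈ -0.45455)
(-342 - 118)*M = (-342 - 118)*(-5/11) = -460*(-5/11) = 2300/11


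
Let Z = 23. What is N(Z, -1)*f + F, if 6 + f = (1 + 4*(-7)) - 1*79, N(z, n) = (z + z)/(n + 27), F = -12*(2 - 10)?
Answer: -1328/13 ≈ -102.15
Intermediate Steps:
F = 96 (F = -12*(-8) = 96)
N(z, n) = 2*z/(27 + n) (N(z, n) = (2*z)/(27 + n) = 2*z/(27 + n))
f = -112 (f = -6 + ((1 + 4*(-7)) - 1*79) = -6 + ((1 - 28) - 79) = -6 + (-27 - 79) = -6 - 106 = -112)
N(Z, -1)*f + F = (2*23/(27 - 1))*(-112) + 96 = (2*23/26)*(-112) + 96 = (2*23*(1/26))*(-112) + 96 = (23/13)*(-112) + 96 = -2576/13 + 96 = -1328/13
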